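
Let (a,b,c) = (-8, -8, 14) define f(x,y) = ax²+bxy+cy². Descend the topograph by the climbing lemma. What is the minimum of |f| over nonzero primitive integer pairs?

descent: ρ → (14,8,-8)  [lands on river]
river: ρ → (-8,8,14)
river: ρ → (14,20,-2)
river: ρ → (-2,20,14)
closes: descent 1, river 4
min |a| on river = 2

2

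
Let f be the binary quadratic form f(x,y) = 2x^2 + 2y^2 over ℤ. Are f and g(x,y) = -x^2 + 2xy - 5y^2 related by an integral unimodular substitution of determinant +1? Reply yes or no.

D₁ = -16, D₂ = -16
f: reduced (well bottom): (2,0,2) with a≤c, −a<b≤a
g is negative-definite; reduce −g:
−g: translate: b→0 (≡-2 mod 2), so (1,-2,5)→(1,0,4)
−g: reduced (well bottom): (1,0,4) with a≤c, −a<b≤a
flip sign back: reduced form of g is (-1,0,-4)
reduced forms (2, 0, 2) vs (-1, 0, -4) ⇒ inequivalent

no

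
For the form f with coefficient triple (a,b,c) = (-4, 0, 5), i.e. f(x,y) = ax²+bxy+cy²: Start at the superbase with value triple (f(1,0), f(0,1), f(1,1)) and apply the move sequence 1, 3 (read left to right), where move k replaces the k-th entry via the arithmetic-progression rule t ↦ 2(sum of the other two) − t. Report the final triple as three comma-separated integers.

start (-4,5,1) = (f(1,0),f(0,1),f(1,1))
replace slot 1: 2·(5+1) − (-4) = 16 → (16,5,1)
replace slot 3: 2·(16+5) − 1 = 41 → (16,5,41)

16,5,41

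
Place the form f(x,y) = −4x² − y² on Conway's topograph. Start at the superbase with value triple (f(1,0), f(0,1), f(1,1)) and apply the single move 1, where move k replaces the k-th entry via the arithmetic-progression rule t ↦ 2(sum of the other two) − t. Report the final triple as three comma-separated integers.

start (-4,-1,-5) = (f(1,0),f(0,1),f(1,1))
replace slot 1: 2·((-1)+(-5)) − (-4) = -8 → (-8,-1,-5)

-8,-1,-5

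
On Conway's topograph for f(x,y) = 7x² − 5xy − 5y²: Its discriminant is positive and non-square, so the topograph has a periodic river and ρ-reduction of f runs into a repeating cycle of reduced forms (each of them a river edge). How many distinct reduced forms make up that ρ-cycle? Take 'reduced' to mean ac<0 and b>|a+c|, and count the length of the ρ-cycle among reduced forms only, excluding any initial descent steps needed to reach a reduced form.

D = 165, ⌊√D⌋ = 12
descent: ρ → (-5,5,7)  [lands on river]
river: ρ → (7,9,-3)
river: ρ → (-3,9,7)
river: ρ → (7,5,-5)
ρ-cycle length = 4 (tail of 1 descent step not counted)

4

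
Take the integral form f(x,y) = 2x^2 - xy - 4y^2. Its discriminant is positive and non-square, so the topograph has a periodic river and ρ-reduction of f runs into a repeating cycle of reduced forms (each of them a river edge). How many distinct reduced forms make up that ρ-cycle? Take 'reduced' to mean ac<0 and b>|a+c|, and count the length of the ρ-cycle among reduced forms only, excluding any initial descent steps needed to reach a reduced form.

D = 33, ⌊√D⌋ = 5
descent: ρ → (-4,1,2)
descent: ρ → (2,3,-3)  [lands on river]
river: ρ → (-3,3,2)
river: ρ → (2,5,-1)
river: ρ → (-1,5,2)
ρ-cycle length = 4 (tail of 2 descent steps not counted)

4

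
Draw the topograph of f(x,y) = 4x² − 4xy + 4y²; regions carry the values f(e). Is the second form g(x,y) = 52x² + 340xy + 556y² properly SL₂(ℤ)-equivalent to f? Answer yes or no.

D₁ = -48, D₂ = -48
f: translate: b→4 (≡-4 mod 8), so (4,-4,4)→(4,4,4)
f: reduced (well bottom): (4,4,4) with a≤c, −a<b≤a
g: translate: b→28 (≡340 mod 104), so (52,340,556)→(52,28,4)
g: flip: (52,28,4)→(4,-28,52)
g: translate: b→4 (≡-28 mod 8), so (4,-28,52)→(4,4,4)
g: reduced (well bottom): (4,4,4) with a≤c, −a<b≤a
reduced forms (4, 4, 4) vs (4, 4, 4) ⇒ equivalent

yes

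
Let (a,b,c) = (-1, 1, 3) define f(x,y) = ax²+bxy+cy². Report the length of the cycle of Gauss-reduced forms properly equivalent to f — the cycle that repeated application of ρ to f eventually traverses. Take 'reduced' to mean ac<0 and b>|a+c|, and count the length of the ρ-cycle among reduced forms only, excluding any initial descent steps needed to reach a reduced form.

D = 13, ⌊√D⌋ = 3
descent: ρ → (3,-1,-1)
descent: ρ → (-1,3,1)  [lands on river]
river: ρ → (1,3,-1)
ρ-cycle length = 2 (tail of 2 descent steps not counted)

2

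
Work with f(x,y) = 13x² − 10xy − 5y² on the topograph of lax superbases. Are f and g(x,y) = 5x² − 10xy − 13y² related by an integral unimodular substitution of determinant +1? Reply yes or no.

D₁ = 360, D₂ = 360
river cycle of f (length 4): (-5, 10, 13), (13, 16, -2), (-2, 16, 13), (13, 10, -5)
river cycle of g (length 4): (-13, 10, 5), (5, 10, -13), (-13, 16, 2), (2, 16, -13)
cycles differ ⇒ inequivalent

no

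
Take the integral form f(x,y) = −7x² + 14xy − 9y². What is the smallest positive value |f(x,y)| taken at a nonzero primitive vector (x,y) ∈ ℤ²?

translate: b→0 (≡-14 mod 14), so (7,-14,9)→(7,0,2)
flip: (7,0,2)→(2,0,7)
reduced (well bottom): (2,0,7) with a≤c, −a<b≤a
well minimum |f| = |-2| = 2 (negative-definite)

2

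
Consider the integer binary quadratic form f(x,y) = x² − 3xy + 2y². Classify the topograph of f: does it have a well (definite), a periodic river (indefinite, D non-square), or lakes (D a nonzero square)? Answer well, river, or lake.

D = b²−4ac = (-3)² − 4·1·2 = 1
D = 1² is a perfect square ⇒ form factors over ℤ ⇒ lakes

lake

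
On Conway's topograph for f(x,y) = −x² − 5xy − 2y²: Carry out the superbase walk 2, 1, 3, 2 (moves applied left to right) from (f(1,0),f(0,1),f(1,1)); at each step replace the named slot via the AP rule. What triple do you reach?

start (-1,-2,-8) = (f(1,0),f(0,1),f(1,1))
replace slot 2: 2·((-1)+(-8)) − (-2) = -16 → (-1,-16,-8)
replace slot 1: 2·((-16)+(-8)) − (-1) = -47 → (-47,-16,-8)
replace slot 3: 2·((-47)+(-16)) − (-8) = -118 → (-47,-16,-118)
replace slot 2: 2·((-47)+(-118)) − (-16) = -314 → (-47,-314,-118)

-47,-314,-118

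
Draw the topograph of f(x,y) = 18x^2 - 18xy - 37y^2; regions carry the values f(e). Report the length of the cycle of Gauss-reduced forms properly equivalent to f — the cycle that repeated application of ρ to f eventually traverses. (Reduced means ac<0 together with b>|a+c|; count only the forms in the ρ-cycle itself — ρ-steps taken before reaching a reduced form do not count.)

D = 2988, ⌊√D⌋ = 54
descent: ρ → (-37,18,18)
descent: ρ → (18,54,-1)  [lands on river]
river: ρ → (-1,54,18)
ρ-cycle length = 2 (tail of 2 descent steps not counted)

2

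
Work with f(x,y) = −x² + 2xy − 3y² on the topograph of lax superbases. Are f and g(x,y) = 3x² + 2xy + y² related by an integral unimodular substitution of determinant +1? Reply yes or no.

D₁ = -8, D₂ = -8
f is negative-definite; reduce −f:
−f: translate: b→0 (≡-2 mod 2), so (1,-2,3)→(1,0,2)
−f: reduced (well bottom): (1,0,2) with a≤c, −a<b≤a
flip sign back: reduced form of f is (-1,0,-2)
g: flip: (3,2,1)→(1,-2,3)
g: translate: b→0 (≡-2 mod 2), so (1,-2,3)→(1,0,2)
g: reduced (well bottom): (1,0,2) with a≤c, −a<b≤a
reduced forms (-1, 0, -2) vs (1, 0, 2) ⇒ inequivalent

no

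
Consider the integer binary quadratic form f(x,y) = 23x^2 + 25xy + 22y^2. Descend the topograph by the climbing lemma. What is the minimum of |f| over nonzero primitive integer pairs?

translate: b→-21 (≡25 mod 46), so (23,25,22)→(23,-21,20)
flip: (23,-21,20)→(20,21,23)
translate: b→-19 (≡21 mod 40), so (20,21,23)→(20,-19,22)
reduced (well bottom): (20,-19,22) with a≤c, −a<b≤a
well minimum = a = 20

20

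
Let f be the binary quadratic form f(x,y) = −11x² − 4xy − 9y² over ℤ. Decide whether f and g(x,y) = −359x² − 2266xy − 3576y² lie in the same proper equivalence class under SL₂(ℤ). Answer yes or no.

D₁ = -380, D₂ = -380
f is negative-definite; reduce −f:
−f: flip: (11,4,9)→(9,-4,11)
−f: reduced (well bottom): (9,-4,11) with a≤c, −a<b≤a
flip sign back: reduced form of f is (-9,4,-11)
g is negative-definite; reduce −g:
−g: translate: b→112 (≡2266 mod 718), so (359,2266,3576)→(359,112,9)
−g: flip: (359,112,9)→(9,-112,359)
−g: translate: b→-4 (≡-112 mod 18), so (9,-112,359)→(9,-4,11)
−g: reduced (well bottom): (9,-4,11) with a≤c, −a<b≤a
flip sign back: reduced form of g is (-9,4,-11)
reduced forms (-9, 4, -11) vs (-9, 4, -11) ⇒ equivalent

yes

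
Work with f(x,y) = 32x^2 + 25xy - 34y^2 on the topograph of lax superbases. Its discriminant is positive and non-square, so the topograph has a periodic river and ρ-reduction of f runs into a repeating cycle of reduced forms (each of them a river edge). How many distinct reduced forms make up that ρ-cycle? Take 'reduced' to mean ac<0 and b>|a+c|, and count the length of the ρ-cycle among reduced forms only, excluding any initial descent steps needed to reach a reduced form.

D = 4977, ⌊√D⌋ = 70
river: ρ → (-34,43,23)
river: ρ → (23,49,-28)
river: ρ → (-28,63,9)
river: ρ → (9,63,-28)
river: ρ → (-28,49,23)
river: ρ → (23,43,-34)
river: ρ → (-34,25,32)
river: ρ → (32,39,-27)
river: ρ → (-27,69,2)
river: ρ → (2,67,-61)
river: ρ → (-61,55,8)
river: ρ → (8,57,-54)
river: ρ → (-54,51,11)
river: ρ → (11,59,-34)
river: ρ → (-34,9,36)
river: ρ → (36,63,-7)
river: ρ → (-7,63,36)
river: ρ → (36,9,-34)
river: ρ → (-34,59,11)
river: ρ → (11,51,-54)
river: ρ → (-54,57,8)
river: ρ → (8,55,-61)
river: ρ → (-61,67,2)
river: ρ → (2,69,-27)
river: ρ → (-27,39,32)
river: ρ → (32,25,-34)
ρ-cycle length = 26 (tail of 0 descent steps not counted)

26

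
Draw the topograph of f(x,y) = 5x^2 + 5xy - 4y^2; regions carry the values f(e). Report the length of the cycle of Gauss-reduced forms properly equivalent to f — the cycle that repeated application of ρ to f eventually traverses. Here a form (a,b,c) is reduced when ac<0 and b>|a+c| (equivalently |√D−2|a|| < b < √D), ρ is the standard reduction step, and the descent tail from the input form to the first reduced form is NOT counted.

D = 105, ⌊√D⌋ = 10
river: ρ → (-4,3,6)
river: ρ → (6,9,-1)
river: ρ → (-1,9,6)
river: ρ → (6,3,-4)
river: ρ → (-4,5,5)
river: ρ → (5,5,-4)
ρ-cycle length = 6 (tail of 0 descent steps not counted)

6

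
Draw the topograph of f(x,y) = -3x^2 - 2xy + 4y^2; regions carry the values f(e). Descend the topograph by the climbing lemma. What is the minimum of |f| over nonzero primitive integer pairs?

descent: ρ → (4,2,-3)  [lands on river]
river: ρ → (-3,4,3)
river: ρ → (3,2,-4)
river: ρ → (-4,6,1)
river: ρ → (1,6,-4)
river: ρ → (-4,2,3)
river: ρ → (3,4,-3)
river: ρ → (-3,2,4)
river: ρ → (4,6,-1)
river: ρ → (-1,6,4)
closes: descent 1, river 10
min |a| on river = 1

1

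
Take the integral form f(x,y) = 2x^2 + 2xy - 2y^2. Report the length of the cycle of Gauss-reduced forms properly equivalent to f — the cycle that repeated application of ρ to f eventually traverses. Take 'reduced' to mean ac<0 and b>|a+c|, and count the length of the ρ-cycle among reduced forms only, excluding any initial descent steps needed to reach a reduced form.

D = 20, ⌊√D⌋ = 4
river: ρ → (-2,2,2)
river: ρ → (2,2,-2)
ρ-cycle length = 2 (tail of 0 descent steps not counted)

2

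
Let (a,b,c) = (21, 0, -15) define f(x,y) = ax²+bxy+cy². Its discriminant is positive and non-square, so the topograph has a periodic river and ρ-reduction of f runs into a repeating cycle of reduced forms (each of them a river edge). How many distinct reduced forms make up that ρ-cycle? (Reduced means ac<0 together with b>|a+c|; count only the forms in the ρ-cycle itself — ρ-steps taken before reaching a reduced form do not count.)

D = 1260, ⌊√D⌋ = 35
descent: ρ → (-15,30,6)  [lands on river]
river: ρ → (6,30,-15)
ρ-cycle length = 2 (tail of 1 descent step not counted)

2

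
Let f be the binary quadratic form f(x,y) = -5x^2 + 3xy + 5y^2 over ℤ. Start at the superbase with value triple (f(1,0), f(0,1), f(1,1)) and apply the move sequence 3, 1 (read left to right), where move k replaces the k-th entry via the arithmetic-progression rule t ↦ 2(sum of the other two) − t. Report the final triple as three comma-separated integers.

start (-5,5,3) = (f(1,0),f(0,1),f(1,1))
replace slot 3: 2·((-5)+5) − 3 = -3 → (-5,5,-3)
replace slot 1: 2·(5+(-3)) − (-5) = 9 → (9,5,-3)

9,5,-3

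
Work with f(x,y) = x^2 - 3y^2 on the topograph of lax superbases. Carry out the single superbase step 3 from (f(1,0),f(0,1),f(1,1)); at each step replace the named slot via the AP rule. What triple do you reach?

start (1,-3,-2) = (f(1,0),f(0,1),f(1,1))
replace slot 3: 2·(1+(-3)) − (-2) = -2 → (1,-3,-2)

1,-3,-2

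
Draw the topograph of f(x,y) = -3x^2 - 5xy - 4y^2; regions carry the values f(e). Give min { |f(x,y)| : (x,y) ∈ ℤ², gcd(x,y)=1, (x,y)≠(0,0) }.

translate: b→-1 (≡5 mod 6), so (3,5,4)→(3,-1,2)
flip: (3,-1,2)→(2,1,3)
reduced (well bottom): (2,1,3) with a≤c, −a<b≤a
well minimum |f| = |-2| = 2 (negative-definite)

2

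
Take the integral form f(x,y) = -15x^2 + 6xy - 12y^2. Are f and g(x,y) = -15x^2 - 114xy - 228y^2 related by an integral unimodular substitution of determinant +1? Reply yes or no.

D₁ = -684, D₂ = -684
f is negative-definite; reduce −f:
−f: flip: (15,-6,12)→(12,6,15)
−f: reduced (well bottom): (12,6,15) with a≤c, −a<b≤a
flip sign back: reduced form of f is (-12,-6,-15)
g is negative-definite; reduce −g:
−g: translate: b→-6 (≡114 mod 30), so (15,114,228)→(15,-6,12)
−g: flip: (15,-6,12)→(12,6,15)
−g: reduced (well bottom): (12,6,15) with a≤c, −a<b≤a
flip sign back: reduced form of g is (-12,-6,-15)
reduced forms (-12, -6, -15) vs (-12, -6, -15) ⇒ equivalent

yes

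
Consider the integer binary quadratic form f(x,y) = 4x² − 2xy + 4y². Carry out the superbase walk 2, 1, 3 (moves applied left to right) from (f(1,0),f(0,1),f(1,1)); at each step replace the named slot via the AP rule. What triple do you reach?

start (4,4,6) = (f(1,0),f(0,1),f(1,1))
replace slot 2: 2·(4+6) − 4 = 16 → (4,16,6)
replace slot 1: 2·(16+6) − 4 = 40 → (40,16,6)
replace slot 3: 2·(40+16) − 6 = 106 → (40,16,106)

40,16,106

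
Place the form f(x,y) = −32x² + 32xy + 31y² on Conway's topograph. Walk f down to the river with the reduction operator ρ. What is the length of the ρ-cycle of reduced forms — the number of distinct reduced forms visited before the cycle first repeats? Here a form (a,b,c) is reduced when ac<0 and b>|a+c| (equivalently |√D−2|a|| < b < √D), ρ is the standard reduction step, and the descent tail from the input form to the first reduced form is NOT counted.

D = 4992, ⌊√D⌋ = 70
river: ρ → (31,30,-33)
river: ρ → (-33,36,28)
river: ρ → (28,20,-41)
river: ρ → (-41,62,7)
river: ρ → (7,64,-32)
river: ρ → (-32,64,7)
river: ρ → (7,62,-41)
river: ρ → (-41,20,28)
river: ρ → (28,36,-33)
river: ρ → (-33,30,31)
river: ρ → (31,32,-32)
river: ρ → (-32,32,31)
ρ-cycle length = 12 (tail of 0 descent steps not counted)

12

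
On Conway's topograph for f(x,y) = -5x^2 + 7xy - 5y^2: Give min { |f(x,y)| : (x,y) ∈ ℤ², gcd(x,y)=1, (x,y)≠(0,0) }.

translate: b→3 (≡-7 mod 10), so (5,-7,5)→(5,3,3)
flip: (5,3,3)→(3,-3,5)
translate: b→3 (≡-3 mod 6), so (3,-3,5)→(3,3,5)
reduced (well bottom): (3,3,5) with a≤c, −a<b≤a
well minimum |f| = |-3| = 3 (negative-definite)

3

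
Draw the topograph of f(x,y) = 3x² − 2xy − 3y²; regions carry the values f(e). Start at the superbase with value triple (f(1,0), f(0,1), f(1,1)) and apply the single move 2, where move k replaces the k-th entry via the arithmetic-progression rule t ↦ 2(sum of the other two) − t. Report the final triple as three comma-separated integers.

start (3,-3,-2) = (f(1,0),f(0,1),f(1,1))
replace slot 2: 2·(3+(-2)) − (-3) = 5 → (3,5,-2)

3,5,-2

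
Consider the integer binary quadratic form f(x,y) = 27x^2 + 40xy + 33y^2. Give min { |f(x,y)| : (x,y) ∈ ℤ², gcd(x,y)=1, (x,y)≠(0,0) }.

translate: b→-14 (≡40 mod 54), so (27,40,33)→(27,-14,20)
flip: (27,-14,20)→(20,14,27)
reduced (well bottom): (20,14,27) with a≤c, −a<b≤a
well minimum = a = 20

20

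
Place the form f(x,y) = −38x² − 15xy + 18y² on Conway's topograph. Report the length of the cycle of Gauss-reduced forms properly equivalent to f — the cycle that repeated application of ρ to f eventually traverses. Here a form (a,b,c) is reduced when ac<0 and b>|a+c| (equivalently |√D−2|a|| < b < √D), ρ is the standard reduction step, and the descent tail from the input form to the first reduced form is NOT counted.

D = 2961, ⌊√D⌋ = 54
descent: ρ → (18,51,-5)  [lands on river]
river: ρ → (-5,49,28)
river: ρ → (28,7,-26)
river: ρ → (-26,45,9)
river: ρ → (9,45,-26)
river: ρ → (-26,7,28)
river: ρ → (28,49,-5)
river: ρ → (-5,51,18)
river: ρ → (18,21,-35)
river: ρ → (-35,49,4)
river: ρ → (4,47,-47)
river: ρ → (-47,47,4)
river: ρ → (4,49,-35)
river: ρ → (-35,21,18)
ρ-cycle length = 14 (tail of 1 descent step not counted)

14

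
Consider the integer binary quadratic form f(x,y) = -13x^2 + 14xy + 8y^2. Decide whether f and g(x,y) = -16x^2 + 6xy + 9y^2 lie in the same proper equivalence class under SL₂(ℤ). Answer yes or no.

D₁ = 612, D₂ = 612
river cycle of f (length 8): (8, 18, -9), (-9, 18, 8), (8, 14, -13), (-13, 12, 9), (9, 24, -1), (-1, 24, 9), (9, 12, -13), (-13, 14, 8)
river cycle of g (length 8): (9, 12, -13), (-13, 14, 8), (8, 18, -9), (-9, 18, 8), (8, 14, -13), (-13, 12, 9), (9, 24, -1), (-1, 24, 9)
cycles coincide ⇒ equivalent

yes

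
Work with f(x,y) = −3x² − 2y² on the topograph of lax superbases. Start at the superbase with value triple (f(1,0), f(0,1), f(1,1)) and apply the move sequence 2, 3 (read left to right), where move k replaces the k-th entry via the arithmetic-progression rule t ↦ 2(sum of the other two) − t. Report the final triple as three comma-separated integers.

start (-3,-2,-5) = (f(1,0),f(0,1),f(1,1))
replace slot 2: 2·((-3)+(-5)) − (-2) = -14 → (-3,-14,-5)
replace slot 3: 2·((-3)+(-14)) − (-5) = -29 → (-3,-14,-29)

-3,-14,-29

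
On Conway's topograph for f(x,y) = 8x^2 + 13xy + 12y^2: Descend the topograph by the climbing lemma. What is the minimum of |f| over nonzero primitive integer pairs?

translate: b→-3 (≡13 mod 16), so (8,13,12)→(8,-3,7)
flip: (8,-3,7)→(7,3,8)
reduced (well bottom): (7,3,8) with a≤c, −a<b≤a
well minimum = a = 7

7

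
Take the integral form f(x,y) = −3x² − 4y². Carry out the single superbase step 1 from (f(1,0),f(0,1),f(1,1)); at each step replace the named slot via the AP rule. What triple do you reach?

start (-3,-4,-7) = (f(1,0),f(0,1),f(1,1))
replace slot 1: 2·((-4)+(-7)) − (-3) = -19 → (-19,-4,-7)

-19,-4,-7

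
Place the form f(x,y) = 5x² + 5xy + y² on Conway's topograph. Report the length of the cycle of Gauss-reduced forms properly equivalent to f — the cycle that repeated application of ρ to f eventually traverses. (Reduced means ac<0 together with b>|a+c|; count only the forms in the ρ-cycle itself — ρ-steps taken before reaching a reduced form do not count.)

D = 5, ⌊√D⌋ = 2
descent: ρ → (1,1,-1)  [lands on river]
river: ρ → (-1,1,1)
ρ-cycle length = 2 (tail of 1 descent step not counted)

2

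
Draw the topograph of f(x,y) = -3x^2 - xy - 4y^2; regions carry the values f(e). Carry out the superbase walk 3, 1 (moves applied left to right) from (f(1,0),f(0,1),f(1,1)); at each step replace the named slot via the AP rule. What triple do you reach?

start (-3,-4,-8) = (f(1,0),f(0,1),f(1,1))
replace slot 3: 2·((-3)+(-4)) − (-8) = -6 → (-3,-4,-6)
replace slot 1: 2·((-4)+(-6)) − (-3) = -17 → (-17,-4,-6)

-17,-4,-6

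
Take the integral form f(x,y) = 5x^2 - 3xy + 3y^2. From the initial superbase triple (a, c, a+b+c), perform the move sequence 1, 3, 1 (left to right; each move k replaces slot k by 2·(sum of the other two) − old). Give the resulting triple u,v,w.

start (5,3,5) = (f(1,0),f(0,1),f(1,1))
replace slot 1: 2·(3+5) − 5 = 11 → (11,3,5)
replace slot 3: 2·(11+3) − 5 = 23 → (11,3,23)
replace slot 1: 2·(3+23) − 11 = 41 → (41,3,23)

41,3,23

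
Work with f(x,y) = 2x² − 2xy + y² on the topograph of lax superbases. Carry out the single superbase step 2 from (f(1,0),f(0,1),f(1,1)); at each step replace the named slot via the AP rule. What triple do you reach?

start (2,1,1) = (f(1,0),f(0,1),f(1,1))
replace slot 2: 2·(2+1) − 1 = 5 → (2,5,1)

2,5,1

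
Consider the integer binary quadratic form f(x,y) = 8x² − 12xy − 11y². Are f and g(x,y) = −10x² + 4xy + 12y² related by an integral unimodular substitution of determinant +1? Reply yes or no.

D₁ = 496, D₂ = 496
river cycle of f (length 16): (-11, 12, 8), (8, 20, -3), (-3, 22, 1), (1, 22, -3), (-3, 20, 8), (8, 12, -11), (-11, 10, 9), (9, 8, -12), (-12, 16, 5), (5, 14, -15), … (6 more)
river cycle of g (length 8): (12, 20, -2), (-2, 20, 12), (12, 4, -10), (-10, 16, 6), (6, 20, -4), (-4, 20, 6), (6, 16, -10), (-10, 4, 12)
cycles differ ⇒ inequivalent

no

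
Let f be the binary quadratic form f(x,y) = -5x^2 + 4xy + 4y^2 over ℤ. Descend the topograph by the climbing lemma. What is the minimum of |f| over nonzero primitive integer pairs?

river: ρ → (4,4,-5)
river: ρ → (-5,6,3)
river: ρ → (3,6,-5)
river: ρ → (-5,4,4)
closes: descent 0, river 4
min |a| on river = 3

3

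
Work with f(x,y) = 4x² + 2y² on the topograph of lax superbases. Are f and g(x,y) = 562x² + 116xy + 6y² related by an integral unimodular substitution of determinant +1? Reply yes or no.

D₁ = -32, D₂ = -32
f: flip: (4,0,2)→(2,0,4)
f: reduced (well bottom): (2,0,4) with a≤c, −a<b≤a
g: flip: (562,116,6)→(6,-116,562)
g: translate: b→4 (≡-116 mod 12), so (6,-116,562)→(6,4,2)
g: flip: (6,4,2)→(2,-4,6)
g: translate: b→0 (≡-4 mod 4), so (2,-4,6)→(2,0,4)
g: reduced (well bottom): (2,0,4) with a≤c, −a<b≤a
reduced forms (2, 0, 4) vs (2, 0, 4) ⇒ equivalent

yes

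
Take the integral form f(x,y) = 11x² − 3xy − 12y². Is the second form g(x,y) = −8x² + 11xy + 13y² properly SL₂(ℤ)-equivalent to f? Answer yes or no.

D₁ = 537, D₂ = 537
river cycle of f (length 16): (-12, 3, 11), (11, 19, -4), (-4, 21, 6), (6, 15, -13), (-13, 11, 8), (8, 21, -3), (-3, 21, 8), (8, 11, -13), (-13, 15, 6), (6, 21, -4), … (6 more)
river cycle of g (length 16): (13, 15, -6), (-6, 21, 4), (4, 19, -11), (-11, 3, 12), (12, 21, -2), (-2, 23, 1), (1, 23, -2), (-2, 21, 12), (12, 3, -11), (-11, 19, 4), … (6 more)
cycles differ ⇒ inequivalent

no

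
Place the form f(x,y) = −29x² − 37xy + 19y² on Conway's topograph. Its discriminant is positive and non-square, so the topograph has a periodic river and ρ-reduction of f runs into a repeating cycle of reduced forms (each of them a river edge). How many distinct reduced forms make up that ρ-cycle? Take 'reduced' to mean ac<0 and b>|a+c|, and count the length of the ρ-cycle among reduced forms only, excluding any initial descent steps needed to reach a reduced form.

D = 3573, ⌊√D⌋ = 59
descent: ρ → (19,37,-29)  [lands on river]
river: ρ → (-29,21,27)
river: ρ → (27,33,-23)
river: ρ → (-23,59,1)
river: ρ → (1,59,-23)
river: ρ → (-23,33,27)
river: ρ → (27,21,-29)
river: ρ → (-29,37,19)
river: ρ → (19,39,-27)
river: ρ → (-27,15,31)
river: ρ → (31,47,-11)
river: ρ → (-11,41,43)
river: ρ → (43,45,-9)
river: ρ → (-9,45,43)
river: ρ → (43,41,-11)
river: ρ → (-11,47,31)
river: ρ → (31,15,-27)
river: ρ → (-27,39,19)
ρ-cycle length = 18 (tail of 1 descent step not counted)

18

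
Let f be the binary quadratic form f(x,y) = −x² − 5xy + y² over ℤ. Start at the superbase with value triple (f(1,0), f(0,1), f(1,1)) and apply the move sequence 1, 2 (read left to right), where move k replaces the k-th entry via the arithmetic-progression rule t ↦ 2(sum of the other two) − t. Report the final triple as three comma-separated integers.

start (-1,1,-5) = (f(1,0),f(0,1),f(1,1))
replace slot 1: 2·(1+(-5)) − (-1) = -7 → (-7,1,-5)
replace slot 2: 2·((-7)+(-5)) − 1 = -25 → (-7,-25,-5)

-7,-25,-5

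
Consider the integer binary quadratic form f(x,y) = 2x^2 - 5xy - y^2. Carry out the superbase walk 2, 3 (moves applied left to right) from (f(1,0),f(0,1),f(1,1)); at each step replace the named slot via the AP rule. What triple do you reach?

start (2,-1,-4) = (f(1,0),f(0,1),f(1,1))
replace slot 2: 2·(2+(-4)) − (-1) = -3 → (2,-3,-4)
replace slot 3: 2·(2+(-3)) − (-4) = 2 → (2,-3,2)

2,-3,2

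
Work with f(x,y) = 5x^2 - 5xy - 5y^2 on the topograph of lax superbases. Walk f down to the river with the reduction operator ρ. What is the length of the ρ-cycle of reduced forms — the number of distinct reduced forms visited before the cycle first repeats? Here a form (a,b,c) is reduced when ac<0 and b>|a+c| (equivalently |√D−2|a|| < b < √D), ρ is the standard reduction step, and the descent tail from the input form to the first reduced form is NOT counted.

D = 125, ⌊√D⌋ = 11
descent: ρ → (-5,5,5)  [lands on river]
river: ρ → (5,5,-5)
ρ-cycle length = 2 (tail of 1 descent step not counted)

2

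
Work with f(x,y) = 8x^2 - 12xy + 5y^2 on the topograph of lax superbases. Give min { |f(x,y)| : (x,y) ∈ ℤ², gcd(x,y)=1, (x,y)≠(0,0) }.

translate: b→4 (≡-12 mod 16), so (8,-12,5)→(8,4,1)
flip: (8,4,1)→(1,-4,8)
translate: b→0 (≡-4 mod 2), so (1,-4,8)→(1,0,4)
reduced (well bottom): (1,0,4) with a≤c, −a<b≤a
well minimum = a = 1

1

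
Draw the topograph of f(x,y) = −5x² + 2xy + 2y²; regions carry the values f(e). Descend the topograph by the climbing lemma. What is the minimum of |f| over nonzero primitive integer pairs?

descent: ρ → (2,6,-1)  [lands on river]
river: ρ → (-1,6,2)
closes: descent 1, river 2
min |a| on river = 1

1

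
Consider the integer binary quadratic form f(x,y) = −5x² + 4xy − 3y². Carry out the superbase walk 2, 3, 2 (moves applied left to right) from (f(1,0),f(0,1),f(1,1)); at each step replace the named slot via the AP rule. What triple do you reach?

start (-5,-3,-4) = (f(1,0),f(0,1),f(1,1))
replace slot 2: 2·((-5)+(-4)) − (-3) = -15 → (-5,-15,-4)
replace slot 3: 2·((-5)+(-15)) − (-4) = -36 → (-5,-15,-36)
replace slot 2: 2·((-5)+(-36)) − (-15) = -67 → (-5,-67,-36)

-5,-67,-36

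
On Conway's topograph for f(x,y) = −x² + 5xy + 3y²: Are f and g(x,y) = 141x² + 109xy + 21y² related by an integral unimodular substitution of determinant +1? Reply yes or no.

D₁ = 37, D₂ = 37
river cycle of f (length 6): (3, 1, -3), (-3, 5, 1), (1, 5, -3), (-3, 1, 3), (3, 5, -1), (-1, 5, 3)
river cycle of g (length 6): (3, 1, -3), (-3, 5, 1), (1, 5, -3), (-3, 1, 3), (3, 5, -1), (-1, 5, 3)
cycles coincide ⇒ equivalent

yes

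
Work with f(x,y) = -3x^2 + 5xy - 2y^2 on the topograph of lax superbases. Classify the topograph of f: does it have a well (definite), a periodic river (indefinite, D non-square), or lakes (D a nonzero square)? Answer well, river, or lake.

D = b²−4ac = 5² − 4·(-3)·(-2) = 1
D = 1² is a perfect square ⇒ form factors over ℤ ⇒ lakes

lake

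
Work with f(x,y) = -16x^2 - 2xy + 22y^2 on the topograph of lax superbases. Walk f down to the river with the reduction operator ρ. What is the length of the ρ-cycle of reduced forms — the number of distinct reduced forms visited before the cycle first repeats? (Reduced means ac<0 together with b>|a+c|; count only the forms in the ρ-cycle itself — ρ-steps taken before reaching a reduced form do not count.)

D = 1412, ⌊√D⌋ = 37
descent: ρ → (22,2,-16)
descent: ρ → (-16,30,8)  [lands on river]
river: ρ → (8,34,-8)
river: ρ → (-8,30,16)
river: ρ → (16,34,-4)
river: ρ → (-4,30,32)
river: ρ → (32,34,-2)
river: ρ → (-2,34,32)
river: ρ → (32,30,-4)
river: ρ → (-4,34,16)
river: ρ → (16,30,-8)
river: ρ → (-8,34,8)
river: ρ → (8,30,-16)
river: ρ → (-16,34,4)
river: ρ → (4,30,-32)
river: ρ → (-32,34,2)
river: ρ → (2,34,-32)
river: ρ → (-32,30,4)
river: ρ → (4,34,-16)
ρ-cycle length = 18 (tail of 2 descent steps not counted)

18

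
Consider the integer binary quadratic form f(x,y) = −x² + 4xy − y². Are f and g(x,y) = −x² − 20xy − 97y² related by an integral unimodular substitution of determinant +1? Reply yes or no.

D₁ = 12, D₂ = 12
river cycle of f (length 2): (-1, 2, 2), (2, 2, -1)
river cycle of g (length 2): (-1, 2, 2), (2, 2, -1)
cycles coincide ⇒ equivalent

yes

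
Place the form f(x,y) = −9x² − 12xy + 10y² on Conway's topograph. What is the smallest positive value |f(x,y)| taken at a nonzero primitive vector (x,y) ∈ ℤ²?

descent: ρ → (10,12,-9)  [lands on river]
river: ρ → (-9,6,13)
river: ρ → (13,20,-2)
river: ρ → (-2,20,13)
river: ρ → (13,6,-9)
river: ρ → (-9,12,10)
river: ρ → (10,8,-11)
river: ρ → (-11,14,7)
river: ρ → (7,14,-11)
river: ρ → (-11,8,10)
closes: descent 1, river 10
min |a| on river = 2

2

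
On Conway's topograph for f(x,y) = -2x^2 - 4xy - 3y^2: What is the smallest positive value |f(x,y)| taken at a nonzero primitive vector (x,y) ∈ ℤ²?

translate: b→0 (≡4 mod 4), so (2,4,3)→(2,0,1)
flip: (2,0,1)→(1,0,2)
reduced (well bottom): (1,0,2) with a≤c, −a<b≤a
well minimum |f| = |-1| = 1 (negative-definite)

1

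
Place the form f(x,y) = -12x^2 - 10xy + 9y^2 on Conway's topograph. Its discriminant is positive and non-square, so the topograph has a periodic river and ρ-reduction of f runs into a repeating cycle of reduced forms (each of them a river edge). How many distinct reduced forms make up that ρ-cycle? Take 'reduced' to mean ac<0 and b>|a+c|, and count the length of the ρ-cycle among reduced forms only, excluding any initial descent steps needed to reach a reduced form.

D = 532, ⌊√D⌋ = 23
descent: ρ → (9,10,-12)  [lands on river]
river: ρ → (-12,14,7)
river: ρ → (7,14,-12)
river: ρ → (-12,10,9)
river: ρ → (9,8,-13)
river: ρ → (-13,18,4)
river: ρ → (4,22,-3)
river: ρ → (-3,20,11)
river: ρ → (11,2,-12)
river: ρ → (-12,22,1)
river: ρ → (1,22,-12)
river: ρ → (-12,2,11)
river: ρ → (11,20,-3)
river: ρ → (-3,22,4)
river: ρ → (4,18,-13)
river: ρ → (-13,8,9)
ρ-cycle length = 16 (tail of 1 descent step not counted)

16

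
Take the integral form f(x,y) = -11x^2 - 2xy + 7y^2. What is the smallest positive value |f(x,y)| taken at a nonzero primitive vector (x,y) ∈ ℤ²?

descent: ρ → (7,16,-2)  [lands on river]
river: ρ → (-2,16,7)
river: ρ → (7,12,-6)
river: ρ → (-6,12,7)
closes: descent 1, river 4
min |a| on river = 2

2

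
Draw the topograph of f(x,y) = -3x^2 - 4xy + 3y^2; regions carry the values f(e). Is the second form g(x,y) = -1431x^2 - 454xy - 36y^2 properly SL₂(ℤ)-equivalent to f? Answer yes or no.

D₁ = 52, D₂ = 52
river cycle of f (length 10): (3, 4, -3), (-3, 2, 4), (4, 6, -1), (-1, 6, 4), (4, 2, -3), (-3, 4, 3), (3, 2, -4), (-4, 6, 1), (1, 6, -4), (-4, 2, 3)
river cycle of g (length 10): (-3, 2, 4), (4, 6, -1), (-1, 6, 4), (4, 2, -3), (-3, 4, 3), (3, 2, -4), (-4, 6, 1), (1, 6, -4), (-4, 2, 3), (3, 4, -3)
cycles coincide ⇒ equivalent

yes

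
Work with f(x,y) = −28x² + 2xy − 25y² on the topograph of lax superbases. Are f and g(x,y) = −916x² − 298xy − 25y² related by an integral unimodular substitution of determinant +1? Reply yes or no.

D₁ = -2796, D₂ = -2796
f is negative-definite; reduce −f:
−f: flip: (28,-2,25)→(25,2,28)
−f: reduced (well bottom): (25,2,28) with a≤c, −a<b≤a
flip sign back: reduced form of f is (-25,-2,-28)
g is negative-definite; reduce −g:
−g: flip: (916,298,25)→(25,-298,916)
−g: translate: b→2 (≡-298 mod 50), so (25,-298,916)→(25,2,28)
−g: reduced (well bottom): (25,2,28) with a≤c, −a<b≤a
flip sign back: reduced form of g is (-25,-2,-28)
reduced forms (-25, -2, -28) vs (-25, -2, -28) ⇒ equivalent

yes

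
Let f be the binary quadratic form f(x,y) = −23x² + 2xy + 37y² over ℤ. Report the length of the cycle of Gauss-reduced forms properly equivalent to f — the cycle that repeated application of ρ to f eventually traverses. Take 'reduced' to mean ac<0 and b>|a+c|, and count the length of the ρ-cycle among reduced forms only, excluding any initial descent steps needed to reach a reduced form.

D = 3408, ⌊√D⌋ = 58
descent: ρ → (37,-2,-23)
descent: ρ → (-23,48,12)  [lands on river]
river: ρ → (12,48,-23)
river: ρ → (-23,44,16)
river: ρ → (16,52,-11)
river: ρ → (-11,58,1)
river: ρ → (1,58,-11)
river: ρ → (-11,52,16)
river: ρ → (16,44,-23)
ρ-cycle length = 8 (tail of 2 descent steps not counted)

8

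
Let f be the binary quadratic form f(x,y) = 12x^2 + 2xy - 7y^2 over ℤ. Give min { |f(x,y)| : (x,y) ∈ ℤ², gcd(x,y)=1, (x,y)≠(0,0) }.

descent: ρ → (-7,12,7)  [lands on river]
river: ρ → (7,16,-3)
river: ρ → (-3,14,12)
river: ρ → (12,10,-5)
river: ρ → (-5,10,12)
river: ρ → (12,14,-3)
river: ρ → (-3,16,7)
river: ρ → (7,12,-7)
river: ρ → (-7,16,3)
river: ρ → (3,14,-12)
river: ρ → (-12,10,5)
river: ρ → (5,10,-12)
river: ρ → (-12,14,3)
river: ρ → (3,16,-7)
closes: descent 1, river 14
min |a| on river = 3

3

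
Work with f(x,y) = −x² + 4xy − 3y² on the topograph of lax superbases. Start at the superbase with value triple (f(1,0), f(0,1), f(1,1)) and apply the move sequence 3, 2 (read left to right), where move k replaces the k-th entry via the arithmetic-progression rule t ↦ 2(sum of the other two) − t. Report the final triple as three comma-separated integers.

start (-1,-3,0) = (f(1,0),f(0,1),f(1,1))
replace slot 3: 2·((-1)+(-3)) − 0 = -8 → (-1,-3,-8)
replace slot 2: 2·((-1)+(-8)) − (-3) = -15 → (-1,-15,-8)

-1,-15,-8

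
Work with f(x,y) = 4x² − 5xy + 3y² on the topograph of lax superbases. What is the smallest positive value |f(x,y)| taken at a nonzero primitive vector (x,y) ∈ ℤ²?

translate: b→3 (≡-5 mod 8), so (4,-5,3)→(4,3,2)
flip: (4,3,2)→(2,-3,4)
translate: b→1 (≡-3 mod 4), so (2,-3,4)→(2,1,3)
reduced (well bottom): (2,1,3) with a≤c, −a<b≤a
well minimum = a = 2

2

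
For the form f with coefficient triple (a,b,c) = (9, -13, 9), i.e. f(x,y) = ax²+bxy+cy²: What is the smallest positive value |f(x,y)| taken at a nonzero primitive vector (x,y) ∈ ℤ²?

translate: b→5 (≡-13 mod 18), so (9,-13,9)→(9,5,5)
flip: (9,5,5)→(5,-5,9)
translate: b→5 (≡-5 mod 10), so (5,-5,9)→(5,5,9)
reduced (well bottom): (5,5,9) with a≤c, −a<b≤a
well minimum = a = 5

5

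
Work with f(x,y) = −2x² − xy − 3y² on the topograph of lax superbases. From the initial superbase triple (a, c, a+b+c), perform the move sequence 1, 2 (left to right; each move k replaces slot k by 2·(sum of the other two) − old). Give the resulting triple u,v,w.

start (-2,-3,-6) = (f(1,0),f(0,1),f(1,1))
replace slot 1: 2·((-3)+(-6)) − (-2) = -16 → (-16,-3,-6)
replace slot 2: 2·((-16)+(-6)) − (-3) = -41 → (-16,-41,-6)

-16,-41,-6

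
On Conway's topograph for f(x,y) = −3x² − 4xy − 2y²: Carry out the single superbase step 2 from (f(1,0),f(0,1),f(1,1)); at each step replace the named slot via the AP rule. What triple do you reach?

start (-3,-2,-9) = (f(1,0),f(0,1),f(1,1))
replace slot 2: 2·((-3)+(-9)) − (-2) = -22 → (-3,-22,-9)

-3,-22,-9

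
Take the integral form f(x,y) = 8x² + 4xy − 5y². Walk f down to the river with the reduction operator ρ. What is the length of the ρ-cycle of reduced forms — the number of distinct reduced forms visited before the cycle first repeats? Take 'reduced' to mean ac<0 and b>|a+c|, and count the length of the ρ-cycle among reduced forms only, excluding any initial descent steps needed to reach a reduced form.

D = 176, ⌊√D⌋ = 13
river: ρ → (-5,6,7)
river: ρ → (7,8,-4)
river: ρ → (-4,8,7)
river: ρ → (7,6,-5)
river: ρ → (-5,4,8)
river: ρ → (8,12,-1)
river: ρ → (-1,12,8)
river: ρ → (8,4,-5)
ρ-cycle length = 8 (tail of 0 descent steps not counted)

8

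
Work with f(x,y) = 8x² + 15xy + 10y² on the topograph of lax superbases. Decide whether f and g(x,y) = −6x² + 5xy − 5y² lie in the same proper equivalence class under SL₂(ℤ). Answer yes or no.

D₁ = -95, D₂ = -95
f: translate: b→-1 (≡15 mod 16), so (8,15,10)→(8,-1,3)
f: flip: (8,-1,3)→(3,1,8)
f: reduced (well bottom): (3,1,8) with a≤c, −a<b≤a
g is negative-definite; reduce −g:
−g: flip: (6,-5,5)→(5,5,6)
−g: reduced (well bottom): (5,5,6) with a≤c, −a<b≤a
flip sign back: reduced form of g is (-5,-5,-6)
reduced forms (3, 1, 8) vs (-5, -5, -6) ⇒ inequivalent

no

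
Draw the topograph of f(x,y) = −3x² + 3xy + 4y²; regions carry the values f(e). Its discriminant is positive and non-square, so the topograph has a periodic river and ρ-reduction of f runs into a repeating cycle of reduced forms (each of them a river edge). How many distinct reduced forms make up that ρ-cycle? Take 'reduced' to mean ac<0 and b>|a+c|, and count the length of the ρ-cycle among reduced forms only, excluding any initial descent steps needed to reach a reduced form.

D = 57, ⌊√D⌋ = 7
river: ρ → (4,5,-2)
river: ρ → (-2,7,1)
river: ρ → (1,7,-2)
river: ρ → (-2,5,4)
river: ρ → (4,3,-3)
river: ρ → (-3,3,4)
ρ-cycle length = 6 (tail of 0 descent steps not counted)

6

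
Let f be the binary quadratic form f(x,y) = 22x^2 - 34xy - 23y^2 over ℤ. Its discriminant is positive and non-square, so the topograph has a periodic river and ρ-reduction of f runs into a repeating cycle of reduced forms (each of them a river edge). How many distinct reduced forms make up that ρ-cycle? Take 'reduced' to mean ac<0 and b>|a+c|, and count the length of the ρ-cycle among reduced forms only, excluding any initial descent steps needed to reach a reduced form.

D = 3180, ⌊√D⌋ = 56
descent: ρ → (-23,34,22)  [lands on river]
river: ρ → (22,54,-3)
river: ρ → (-3,54,22)
river: ρ → (22,34,-23)
river: ρ → (-23,12,33)
river: ρ → (33,54,-2)
river: ρ → (-2,54,33)
river: ρ → (33,12,-23)
ρ-cycle length = 8 (tail of 1 descent step not counted)

8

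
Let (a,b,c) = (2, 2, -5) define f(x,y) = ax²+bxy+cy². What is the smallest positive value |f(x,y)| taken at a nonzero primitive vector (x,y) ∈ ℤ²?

descent: ρ → (-5,-2,2)
descent: ρ → (2,6,-1)  [lands on river]
river: ρ → (-1,6,2)
closes: descent 2, river 2
min |a| on river = 1

1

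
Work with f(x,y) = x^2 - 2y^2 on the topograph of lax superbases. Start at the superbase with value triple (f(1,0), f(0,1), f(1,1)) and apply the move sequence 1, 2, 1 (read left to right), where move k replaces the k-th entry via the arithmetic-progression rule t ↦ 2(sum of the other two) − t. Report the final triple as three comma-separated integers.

start (1,-2,-1) = (f(1,0),f(0,1),f(1,1))
replace slot 1: 2·((-2)+(-1)) − 1 = -7 → (-7,-2,-1)
replace slot 2: 2·((-7)+(-1)) − (-2) = -14 → (-7,-14,-1)
replace slot 1: 2·((-14)+(-1)) − (-7) = -23 → (-23,-14,-1)

-23,-14,-1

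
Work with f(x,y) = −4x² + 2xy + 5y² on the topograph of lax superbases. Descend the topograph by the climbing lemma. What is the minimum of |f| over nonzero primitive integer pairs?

river: ρ → (5,8,-1)
river: ρ → (-1,8,5)
river: ρ → (5,2,-4)
river: ρ → (-4,6,3)
river: ρ → (3,6,-4)
river: ρ → (-4,2,5)
closes: descent 0, river 6
min |a| on river = 1

1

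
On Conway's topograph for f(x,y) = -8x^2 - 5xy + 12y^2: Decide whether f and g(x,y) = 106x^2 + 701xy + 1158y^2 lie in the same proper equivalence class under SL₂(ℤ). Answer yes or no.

D₁ = 409, D₂ = 409
river cycle of f (length 54): (12, 5, -8), (-8, 11, 9), (9, 7, -10), (-10, 13, 6), (6, 11, -12), (-12, 13, 5), (5, 17, -6), (-6, 19, 2), (2, 17, -15), (-15, 13, 4), … (44 more)
river cycle of g (length 54): (9, 7, -10), (-10, 13, 6), (6, 11, -12), (-12, 13, 5), (5, 17, -6), (-6, 19, 2), (2, 17, -15), (-15, 13, 4), (4, 19, -3), (-3, 17, 10), … (44 more)
cycles coincide ⇒ equivalent

yes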